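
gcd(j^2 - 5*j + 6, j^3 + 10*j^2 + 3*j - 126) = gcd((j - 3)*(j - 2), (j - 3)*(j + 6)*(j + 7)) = j - 3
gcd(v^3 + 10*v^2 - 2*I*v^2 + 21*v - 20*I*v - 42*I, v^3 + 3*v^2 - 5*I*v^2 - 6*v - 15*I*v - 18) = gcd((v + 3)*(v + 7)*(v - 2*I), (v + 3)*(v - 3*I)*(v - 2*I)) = v^2 + v*(3 - 2*I) - 6*I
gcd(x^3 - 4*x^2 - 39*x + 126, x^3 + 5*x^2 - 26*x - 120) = x + 6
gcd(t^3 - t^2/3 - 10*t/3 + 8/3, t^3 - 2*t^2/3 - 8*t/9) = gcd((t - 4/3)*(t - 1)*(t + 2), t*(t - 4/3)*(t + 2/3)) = t - 4/3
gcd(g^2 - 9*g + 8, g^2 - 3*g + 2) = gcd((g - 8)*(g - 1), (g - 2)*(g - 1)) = g - 1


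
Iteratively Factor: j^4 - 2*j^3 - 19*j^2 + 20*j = (j)*(j^3 - 2*j^2 - 19*j + 20) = j*(j - 1)*(j^2 - j - 20) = j*(j - 5)*(j - 1)*(j + 4)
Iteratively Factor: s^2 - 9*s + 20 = (s - 5)*(s - 4)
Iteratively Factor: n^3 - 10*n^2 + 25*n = (n)*(n^2 - 10*n + 25) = n*(n - 5)*(n - 5)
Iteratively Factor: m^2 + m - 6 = (m - 2)*(m + 3)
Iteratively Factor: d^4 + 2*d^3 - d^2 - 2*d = (d + 1)*(d^3 + d^2 - 2*d) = d*(d + 1)*(d^2 + d - 2) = d*(d + 1)*(d + 2)*(d - 1)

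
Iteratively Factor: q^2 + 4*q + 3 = (q + 1)*(q + 3)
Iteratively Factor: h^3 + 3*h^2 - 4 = (h - 1)*(h^2 + 4*h + 4) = (h - 1)*(h + 2)*(h + 2)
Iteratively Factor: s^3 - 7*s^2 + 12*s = (s - 3)*(s^2 - 4*s) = (s - 4)*(s - 3)*(s)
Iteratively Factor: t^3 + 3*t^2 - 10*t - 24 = (t - 3)*(t^2 + 6*t + 8) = (t - 3)*(t + 2)*(t + 4)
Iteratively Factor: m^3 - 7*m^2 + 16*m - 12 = (m - 2)*(m^2 - 5*m + 6) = (m - 2)^2*(m - 3)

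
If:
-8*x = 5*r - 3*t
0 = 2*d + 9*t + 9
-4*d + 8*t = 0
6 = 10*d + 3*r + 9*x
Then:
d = -18/13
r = -769/91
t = -9/13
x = 457/91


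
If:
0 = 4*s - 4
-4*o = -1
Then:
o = 1/4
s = 1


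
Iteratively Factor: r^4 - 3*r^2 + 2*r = (r - 1)*(r^3 + r^2 - 2*r) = (r - 1)^2*(r^2 + 2*r) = (r - 1)^2*(r + 2)*(r)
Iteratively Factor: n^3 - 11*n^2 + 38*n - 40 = (n - 5)*(n^2 - 6*n + 8) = (n - 5)*(n - 2)*(n - 4)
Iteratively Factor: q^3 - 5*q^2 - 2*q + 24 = (q - 3)*(q^2 - 2*q - 8) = (q - 4)*(q - 3)*(q + 2)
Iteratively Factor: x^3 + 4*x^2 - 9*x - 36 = (x + 4)*(x^2 - 9) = (x + 3)*(x + 4)*(x - 3)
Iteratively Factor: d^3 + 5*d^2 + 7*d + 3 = (d + 3)*(d^2 + 2*d + 1) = (d + 1)*(d + 3)*(d + 1)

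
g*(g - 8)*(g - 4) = g^3 - 12*g^2 + 32*g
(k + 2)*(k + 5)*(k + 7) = k^3 + 14*k^2 + 59*k + 70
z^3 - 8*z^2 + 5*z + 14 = (z - 7)*(z - 2)*(z + 1)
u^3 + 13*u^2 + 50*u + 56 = (u + 2)*(u + 4)*(u + 7)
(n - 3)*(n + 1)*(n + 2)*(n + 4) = n^4 + 4*n^3 - 7*n^2 - 34*n - 24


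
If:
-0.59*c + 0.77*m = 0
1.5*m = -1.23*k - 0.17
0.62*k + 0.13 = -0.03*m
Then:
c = 0.08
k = -0.21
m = 0.06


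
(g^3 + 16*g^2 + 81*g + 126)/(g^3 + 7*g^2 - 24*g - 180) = (g^2 + 10*g + 21)/(g^2 + g - 30)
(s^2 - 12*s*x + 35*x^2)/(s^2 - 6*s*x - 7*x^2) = (s - 5*x)/(s + x)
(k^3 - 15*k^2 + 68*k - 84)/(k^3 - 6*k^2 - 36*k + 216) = (k^2 - 9*k + 14)/(k^2 - 36)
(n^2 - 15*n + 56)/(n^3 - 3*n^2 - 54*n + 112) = (n - 7)/(n^2 + 5*n - 14)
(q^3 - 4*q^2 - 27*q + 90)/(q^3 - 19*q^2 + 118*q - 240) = (q^2 + 2*q - 15)/(q^2 - 13*q + 40)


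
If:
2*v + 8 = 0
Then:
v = -4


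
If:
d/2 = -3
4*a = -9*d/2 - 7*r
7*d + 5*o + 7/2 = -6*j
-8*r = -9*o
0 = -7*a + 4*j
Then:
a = 2691/1003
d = -6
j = 18837/4012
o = 2072/1003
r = 2331/1003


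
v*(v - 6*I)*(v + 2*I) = v^3 - 4*I*v^2 + 12*v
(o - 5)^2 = o^2 - 10*o + 25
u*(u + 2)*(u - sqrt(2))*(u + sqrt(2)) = u^4 + 2*u^3 - 2*u^2 - 4*u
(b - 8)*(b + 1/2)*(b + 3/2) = b^3 - 6*b^2 - 61*b/4 - 6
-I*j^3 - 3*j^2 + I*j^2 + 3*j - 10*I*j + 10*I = (j - 5*I)*(j + 2*I)*(-I*j + I)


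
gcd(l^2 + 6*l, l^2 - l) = l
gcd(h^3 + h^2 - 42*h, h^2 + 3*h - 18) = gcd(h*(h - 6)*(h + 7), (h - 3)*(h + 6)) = 1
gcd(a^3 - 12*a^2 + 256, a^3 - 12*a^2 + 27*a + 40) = a - 8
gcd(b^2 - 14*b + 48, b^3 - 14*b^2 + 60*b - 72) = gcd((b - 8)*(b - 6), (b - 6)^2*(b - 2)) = b - 6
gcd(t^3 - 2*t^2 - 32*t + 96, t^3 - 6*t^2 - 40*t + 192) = t^2 + 2*t - 24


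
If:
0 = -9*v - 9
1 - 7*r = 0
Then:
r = 1/7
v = -1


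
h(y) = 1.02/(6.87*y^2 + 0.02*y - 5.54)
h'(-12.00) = 0.00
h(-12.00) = 0.00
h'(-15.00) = 0.00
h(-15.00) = 0.00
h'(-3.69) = 0.01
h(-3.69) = 0.01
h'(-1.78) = 0.10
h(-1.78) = 0.06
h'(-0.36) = 0.23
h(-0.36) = -0.22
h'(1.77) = -0.10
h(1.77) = 0.06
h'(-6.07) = 0.00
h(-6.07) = 0.00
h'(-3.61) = 0.01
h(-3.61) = 0.01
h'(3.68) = -0.01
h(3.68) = 0.01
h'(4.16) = -0.00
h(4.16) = 0.01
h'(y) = 1.02*(-13.74*y - 0.02)/(6.87*y^2 + 0.02*y - 5.54)^2 = (-14.0148*y - 0.0204)/(6.87*y^2 + 0.02*y - 5.54)^2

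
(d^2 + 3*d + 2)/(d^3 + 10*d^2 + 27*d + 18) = (d + 2)/(d^2 + 9*d + 18)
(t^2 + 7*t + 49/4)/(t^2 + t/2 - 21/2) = (t + 7/2)/(t - 3)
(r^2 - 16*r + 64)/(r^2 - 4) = (r^2 - 16*r + 64)/(r^2 - 4)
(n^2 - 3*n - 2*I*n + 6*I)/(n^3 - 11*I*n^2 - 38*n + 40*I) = (n - 3)/(n^2 - 9*I*n - 20)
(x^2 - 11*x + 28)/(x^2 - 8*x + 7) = (x - 4)/(x - 1)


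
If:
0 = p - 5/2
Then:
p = 5/2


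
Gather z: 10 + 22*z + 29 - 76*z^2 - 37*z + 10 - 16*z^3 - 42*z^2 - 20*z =-16*z^3 - 118*z^2 - 35*z + 49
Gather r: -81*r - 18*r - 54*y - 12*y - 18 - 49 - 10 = -99*r - 66*y - 77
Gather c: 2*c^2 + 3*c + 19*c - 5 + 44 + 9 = 2*c^2 + 22*c + 48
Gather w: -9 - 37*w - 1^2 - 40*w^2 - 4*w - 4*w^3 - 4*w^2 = -4*w^3 - 44*w^2 - 41*w - 10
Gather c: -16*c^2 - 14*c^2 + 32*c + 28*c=-30*c^2 + 60*c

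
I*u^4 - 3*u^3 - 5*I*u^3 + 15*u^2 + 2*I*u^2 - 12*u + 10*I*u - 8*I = (u - 4)*(u + I)*(u + 2*I)*(I*u - I)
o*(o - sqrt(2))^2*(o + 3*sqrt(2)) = o^4 + sqrt(2)*o^3 - 10*o^2 + 6*sqrt(2)*o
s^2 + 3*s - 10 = (s - 2)*(s + 5)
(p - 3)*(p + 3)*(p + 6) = p^3 + 6*p^2 - 9*p - 54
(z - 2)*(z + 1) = z^2 - z - 2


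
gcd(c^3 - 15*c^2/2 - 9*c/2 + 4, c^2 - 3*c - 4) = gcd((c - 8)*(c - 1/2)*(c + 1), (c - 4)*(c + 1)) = c + 1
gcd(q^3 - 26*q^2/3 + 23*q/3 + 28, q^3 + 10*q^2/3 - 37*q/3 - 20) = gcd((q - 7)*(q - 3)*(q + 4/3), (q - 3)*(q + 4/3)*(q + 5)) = q^2 - 5*q/3 - 4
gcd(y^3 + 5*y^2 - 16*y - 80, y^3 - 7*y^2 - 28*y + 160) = y^2 + y - 20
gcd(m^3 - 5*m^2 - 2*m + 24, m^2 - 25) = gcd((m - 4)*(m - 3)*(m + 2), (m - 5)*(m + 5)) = 1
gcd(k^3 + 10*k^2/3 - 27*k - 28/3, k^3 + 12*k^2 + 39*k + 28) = k + 7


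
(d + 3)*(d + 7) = d^2 + 10*d + 21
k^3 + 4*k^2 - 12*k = k*(k - 2)*(k + 6)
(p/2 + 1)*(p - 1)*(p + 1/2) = p^3/2 + 3*p^2/4 - 3*p/4 - 1/2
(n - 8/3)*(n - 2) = n^2 - 14*n/3 + 16/3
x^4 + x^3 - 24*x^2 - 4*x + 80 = (x - 4)*(x - 2)*(x + 2)*(x + 5)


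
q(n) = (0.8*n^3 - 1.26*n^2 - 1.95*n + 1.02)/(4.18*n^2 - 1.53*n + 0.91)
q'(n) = (1.53 - 8.36*n)*(0.8*n^3 - 1.26*n^2 - 1.95*n + 1.02)/(4.18*n^2 - 1.53*n + 0.91)^2 + (2.4*n^2 - 2.52*n - 1.95)/(4.18*n^2 - 1.53*n + 0.91) = (3.344*n^4 - 2.448*n^3 + 12.2628*n^2 - 10.8204*n - 0.2139)/(17.4724*n^4 - 12.7908*n^3 + 9.9485*n^2 - 2.7846*n + 0.8281)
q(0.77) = -0.39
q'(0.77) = -0.25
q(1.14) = -0.36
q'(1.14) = 0.26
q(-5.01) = -1.07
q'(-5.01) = 0.22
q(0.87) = -0.40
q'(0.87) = -0.01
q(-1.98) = -0.31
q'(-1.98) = 0.34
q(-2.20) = -0.38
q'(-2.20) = 0.31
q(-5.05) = -1.08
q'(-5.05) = 0.22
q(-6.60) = -1.40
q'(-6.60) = 0.21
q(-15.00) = -3.06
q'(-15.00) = 0.19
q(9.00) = 1.43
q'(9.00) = 0.20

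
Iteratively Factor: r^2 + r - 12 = (r - 3)*(r + 4)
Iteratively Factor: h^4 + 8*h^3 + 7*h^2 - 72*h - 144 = (h - 3)*(h^3 + 11*h^2 + 40*h + 48) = (h - 3)*(h + 4)*(h^2 + 7*h + 12) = (h - 3)*(h + 4)^2*(h + 3)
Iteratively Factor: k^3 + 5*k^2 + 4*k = (k)*(k^2 + 5*k + 4) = k*(k + 4)*(k + 1)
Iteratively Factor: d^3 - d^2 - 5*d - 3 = (d + 1)*(d^2 - 2*d - 3) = (d + 1)^2*(d - 3)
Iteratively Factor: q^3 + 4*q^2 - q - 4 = (q + 1)*(q^2 + 3*q - 4) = (q + 1)*(q + 4)*(q - 1)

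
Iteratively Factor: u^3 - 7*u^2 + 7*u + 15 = (u - 5)*(u^2 - 2*u - 3) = (u - 5)*(u - 3)*(u + 1)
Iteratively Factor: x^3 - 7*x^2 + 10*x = (x)*(x^2 - 7*x + 10) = x*(x - 5)*(x - 2)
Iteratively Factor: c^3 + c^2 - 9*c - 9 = (c + 1)*(c^2 - 9) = (c + 1)*(c + 3)*(c - 3)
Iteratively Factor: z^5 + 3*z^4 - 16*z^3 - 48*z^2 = (z - 4)*(z^4 + 7*z^3 + 12*z^2) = z*(z - 4)*(z^3 + 7*z^2 + 12*z) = z*(z - 4)*(z + 4)*(z^2 + 3*z) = z*(z - 4)*(z + 3)*(z + 4)*(z)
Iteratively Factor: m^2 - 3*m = (m)*(m - 3)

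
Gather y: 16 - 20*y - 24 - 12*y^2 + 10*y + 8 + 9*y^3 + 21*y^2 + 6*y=9*y^3 + 9*y^2 - 4*y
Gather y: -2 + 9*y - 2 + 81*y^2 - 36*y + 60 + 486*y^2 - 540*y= 567*y^2 - 567*y + 56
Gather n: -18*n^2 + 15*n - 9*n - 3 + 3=-18*n^2 + 6*n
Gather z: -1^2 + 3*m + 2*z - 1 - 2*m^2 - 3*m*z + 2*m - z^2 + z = -2*m^2 + 5*m - z^2 + z*(3 - 3*m) - 2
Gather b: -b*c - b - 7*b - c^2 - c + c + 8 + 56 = b*(-c - 8) - c^2 + 64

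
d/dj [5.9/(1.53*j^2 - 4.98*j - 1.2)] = (29.382 - 18.054*j)/(-1.53*j^2 + 4.98*j + 1.2)^2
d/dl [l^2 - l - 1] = 2*l - 1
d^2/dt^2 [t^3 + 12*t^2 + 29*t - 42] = 6*t + 24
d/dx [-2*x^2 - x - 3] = -4*x - 1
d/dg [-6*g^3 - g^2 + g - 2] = -18*g^2 - 2*g + 1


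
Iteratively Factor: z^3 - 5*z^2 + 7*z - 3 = (z - 3)*(z^2 - 2*z + 1) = (z - 3)*(z - 1)*(z - 1)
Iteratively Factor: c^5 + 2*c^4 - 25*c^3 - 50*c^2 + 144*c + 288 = (c - 4)*(c^4 + 6*c^3 - c^2 - 54*c - 72) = (c - 4)*(c + 3)*(c^3 + 3*c^2 - 10*c - 24) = (c - 4)*(c + 2)*(c + 3)*(c^2 + c - 12) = (c - 4)*(c - 3)*(c + 2)*(c + 3)*(c + 4)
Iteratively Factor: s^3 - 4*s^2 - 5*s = (s)*(s^2 - 4*s - 5) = s*(s - 5)*(s + 1)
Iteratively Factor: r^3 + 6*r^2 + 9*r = (r + 3)*(r^2 + 3*r) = (r + 3)^2*(r)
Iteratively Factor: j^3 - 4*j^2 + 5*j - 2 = (j - 2)*(j^2 - 2*j + 1) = (j - 2)*(j - 1)*(j - 1)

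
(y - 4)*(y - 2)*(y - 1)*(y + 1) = y^4 - 6*y^3 + 7*y^2 + 6*y - 8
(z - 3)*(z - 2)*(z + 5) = z^3 - 19*z + 30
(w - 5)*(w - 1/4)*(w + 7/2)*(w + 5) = w^4 + 13*w^3/4 - 207*w^2/8 - 325*w/4 + 175/8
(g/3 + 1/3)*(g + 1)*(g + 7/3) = g^3/3 + 13*g^2/9 + 17*g/9 + 7/9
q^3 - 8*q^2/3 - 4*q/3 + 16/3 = (q - 2)^2*(q + 4/3)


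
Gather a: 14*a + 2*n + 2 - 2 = 14*a + 2*n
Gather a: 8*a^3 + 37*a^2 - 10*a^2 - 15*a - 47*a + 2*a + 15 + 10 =8*a^3 + 27*a^2 - 60*a + 25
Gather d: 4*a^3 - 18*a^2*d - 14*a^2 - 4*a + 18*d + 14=4*a^3 - 14*a^2 - 4*a + d*(18 - 18*a^2) + 14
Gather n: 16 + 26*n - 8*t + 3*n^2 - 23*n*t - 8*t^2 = 3*n^2 + n*(26 - 23*t) - 8*t^2 - 8*t + 16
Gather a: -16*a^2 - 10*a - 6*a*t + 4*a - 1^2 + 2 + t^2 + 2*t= -16*a^2 + a*(-6*t - 6) + t^2 + 2*t + 1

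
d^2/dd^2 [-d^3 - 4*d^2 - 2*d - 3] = -6*d - 8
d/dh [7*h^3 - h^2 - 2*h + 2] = 21*h^2 - 2*h - 2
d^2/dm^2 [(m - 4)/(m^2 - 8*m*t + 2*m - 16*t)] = 2*(4*(m - 4)*(m - 4*t + 1)^2 + (-3*m + 8*t + 2)*(m^2 - 8*m*t + 2*m - 16*t))/(m^2 - 8*m*t + 2*m - 16*t)^3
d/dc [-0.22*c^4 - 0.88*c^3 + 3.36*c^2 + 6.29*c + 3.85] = -0.88*c^3 - 2.64*c^2 + 6.72*c + 6.29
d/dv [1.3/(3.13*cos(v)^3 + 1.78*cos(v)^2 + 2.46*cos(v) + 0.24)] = (12.207*cos(v)^2 + 4.628*cos(v) + 3.198)*sin(v)/(3.13*cos(v)^3 + 1.78*cos(v)^2 + 2.46*cos(v) + 0.24)^2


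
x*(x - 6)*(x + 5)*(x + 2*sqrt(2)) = x^4 - x^3 + 2*sqrt(2)*x^3 - 30*x^2 - 2*sqrt(2)*x^2 - 60*sqrt(2)*x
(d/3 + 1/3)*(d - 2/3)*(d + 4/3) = d^3/3 + 5*d^2/9 - 2*d/27 - 8/27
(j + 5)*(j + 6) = j^2 + 11*j + 30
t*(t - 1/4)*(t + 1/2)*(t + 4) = t^4 + 17*t^3/4 + 7*t^2/8 - t/2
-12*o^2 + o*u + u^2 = (-3*o + u)*(4*o + u)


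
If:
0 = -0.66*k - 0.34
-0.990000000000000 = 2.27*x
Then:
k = -0.52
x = -0.44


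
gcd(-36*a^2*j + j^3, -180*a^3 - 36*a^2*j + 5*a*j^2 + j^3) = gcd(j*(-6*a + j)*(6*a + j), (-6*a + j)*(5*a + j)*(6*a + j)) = 36*a^2 - j^2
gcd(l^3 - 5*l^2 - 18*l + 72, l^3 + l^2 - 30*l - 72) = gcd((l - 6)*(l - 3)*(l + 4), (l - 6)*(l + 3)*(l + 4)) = l^2 - 2*l - 24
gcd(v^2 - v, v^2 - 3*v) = v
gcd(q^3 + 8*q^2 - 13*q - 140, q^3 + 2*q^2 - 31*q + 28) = q^2 + 3*q - 28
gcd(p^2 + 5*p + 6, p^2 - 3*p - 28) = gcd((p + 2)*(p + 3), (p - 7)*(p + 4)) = 1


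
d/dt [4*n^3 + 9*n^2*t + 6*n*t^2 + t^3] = 9*n^2 + 12*n*t + 3*t^2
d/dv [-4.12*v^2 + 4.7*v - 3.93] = 4.7 - 8.24*v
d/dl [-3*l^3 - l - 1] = -9*l^2 - 1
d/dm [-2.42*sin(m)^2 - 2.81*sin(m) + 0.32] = -(4.84*sin(m) + 2.81)*cos(m)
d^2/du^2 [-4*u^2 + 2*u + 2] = -8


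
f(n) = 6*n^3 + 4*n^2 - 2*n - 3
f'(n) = 18*n^2 + 8*n - 2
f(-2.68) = -84.40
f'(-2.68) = 105.84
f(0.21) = -3.19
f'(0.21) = 0.47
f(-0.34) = -2.09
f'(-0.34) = -2.64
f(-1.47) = -10.48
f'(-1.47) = 25.14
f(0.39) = -2.82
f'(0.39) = 3.86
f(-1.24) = -5.81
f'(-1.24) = 15.76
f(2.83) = 159.37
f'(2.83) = 164.80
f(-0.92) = -2.45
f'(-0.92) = 5.88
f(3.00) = 189.00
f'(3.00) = 184.00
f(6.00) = 1425.00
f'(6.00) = 694.00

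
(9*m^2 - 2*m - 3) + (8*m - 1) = 9*m^2 + 6*m - 4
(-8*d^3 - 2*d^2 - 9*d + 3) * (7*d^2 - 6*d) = -56*d^5 + 34*d^4 - 51*d^3 + 75*d^2 - 18*d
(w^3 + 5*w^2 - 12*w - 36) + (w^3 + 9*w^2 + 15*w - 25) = 2*w^3 + 14*w^2 + 3*w - 61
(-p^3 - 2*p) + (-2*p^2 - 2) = -p^3 - 2*p^2 - 2*p - 2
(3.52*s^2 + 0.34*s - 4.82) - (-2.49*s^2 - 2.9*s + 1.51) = 6.01*s^2 + 3.24*s - 6.33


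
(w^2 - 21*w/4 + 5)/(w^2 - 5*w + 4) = (w - 5/4)/(w - 1)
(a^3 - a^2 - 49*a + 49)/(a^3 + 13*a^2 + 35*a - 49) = (a - 7)/(a + 7)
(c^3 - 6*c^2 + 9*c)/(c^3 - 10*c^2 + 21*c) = (c - 3)/(c - 7)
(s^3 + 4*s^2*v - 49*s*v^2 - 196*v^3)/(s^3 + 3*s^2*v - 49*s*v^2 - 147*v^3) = (s + 4*v)/(s + 3*v)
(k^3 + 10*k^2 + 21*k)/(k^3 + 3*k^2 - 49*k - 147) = k/(k - 7)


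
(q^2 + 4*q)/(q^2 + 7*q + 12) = q/(q + 3)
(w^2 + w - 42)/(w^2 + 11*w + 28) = (w - 6)/(w + 4)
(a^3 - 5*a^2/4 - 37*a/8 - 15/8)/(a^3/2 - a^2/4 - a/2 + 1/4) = (8*a^3 - 10*a^2 - 37*a - 15)/(2*(2*a^3 - a^2 - 2*a + 1))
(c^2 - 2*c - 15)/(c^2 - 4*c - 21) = (c - 5)/(c - 7)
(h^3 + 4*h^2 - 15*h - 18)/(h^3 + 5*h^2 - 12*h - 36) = (h + 1)/(h + 2)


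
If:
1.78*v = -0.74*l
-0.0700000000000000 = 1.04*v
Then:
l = 0.16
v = -0.07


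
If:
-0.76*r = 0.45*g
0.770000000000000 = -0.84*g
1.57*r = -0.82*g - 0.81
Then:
No Solution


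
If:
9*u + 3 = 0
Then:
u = -1/3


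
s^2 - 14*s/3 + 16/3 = (s - 8/3)*(s - 2)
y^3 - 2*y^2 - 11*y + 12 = (y - 4)*(y - 1)*(y + 3)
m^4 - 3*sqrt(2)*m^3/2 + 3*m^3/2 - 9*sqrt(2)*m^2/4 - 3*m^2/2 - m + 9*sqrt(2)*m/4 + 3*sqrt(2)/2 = (m - 1)*(m + 1/2)*(m + 2)*(m - 3*sqrt(2)/2)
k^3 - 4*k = k*(k - 2)*(k + 2)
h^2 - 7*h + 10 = (h - 5)*(h - 2)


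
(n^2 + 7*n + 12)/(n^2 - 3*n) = (n^2 + 7*n + 12)/(n*(n - 3))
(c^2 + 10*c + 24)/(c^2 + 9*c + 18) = (c + 4)/(c + 3)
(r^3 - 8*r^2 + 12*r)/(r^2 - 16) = r*(r^2 - 8*r + 12)/(r^2 - 16)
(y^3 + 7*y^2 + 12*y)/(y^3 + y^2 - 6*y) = (y + 4)/(y - 2)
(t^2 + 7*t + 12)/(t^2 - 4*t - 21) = (t + 4)/(t - 7)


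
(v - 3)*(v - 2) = v^2 - 5*v + 6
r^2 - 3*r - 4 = (r - 4)*(r + 1)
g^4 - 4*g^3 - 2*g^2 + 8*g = g*(g - 4)*(g - sqrt(2))*(g + sqrt(2))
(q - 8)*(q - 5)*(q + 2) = q^3 - 11*q^2 + 14*q + 80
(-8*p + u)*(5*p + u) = -40*p^2 - 3*p*u + u^2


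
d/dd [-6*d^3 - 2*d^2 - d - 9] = -18*d^2 - 4*d - 1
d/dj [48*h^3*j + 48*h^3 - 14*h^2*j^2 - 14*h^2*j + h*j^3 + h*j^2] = h*(48*h^2 - 28*h*j - 14*h + 3*j^2 + 2*j)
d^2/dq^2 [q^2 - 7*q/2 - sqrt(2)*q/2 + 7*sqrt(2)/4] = 2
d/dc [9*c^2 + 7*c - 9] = 18*c + 7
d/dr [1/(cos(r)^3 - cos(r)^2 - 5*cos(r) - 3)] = (3*cos(r) - 5)*sin(r)/((cos(r) - 3)^2*(cos(r) + 1)^3)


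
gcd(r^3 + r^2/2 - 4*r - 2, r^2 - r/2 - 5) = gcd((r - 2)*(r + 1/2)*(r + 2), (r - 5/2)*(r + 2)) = r + 2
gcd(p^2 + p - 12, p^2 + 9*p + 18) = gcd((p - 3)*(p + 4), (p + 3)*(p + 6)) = 1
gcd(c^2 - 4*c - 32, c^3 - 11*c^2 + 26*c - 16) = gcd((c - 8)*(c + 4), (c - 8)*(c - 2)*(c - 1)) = c - 8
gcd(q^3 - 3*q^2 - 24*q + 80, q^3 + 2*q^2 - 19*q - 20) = q^2 + q - 20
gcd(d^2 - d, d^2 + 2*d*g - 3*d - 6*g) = 1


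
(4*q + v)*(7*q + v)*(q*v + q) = 28*q^3*v + 28*q^3 + 11*q^2*v^2 + 11*q^2*v + q*v^3 + q*v^2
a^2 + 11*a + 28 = (a + 4)*(a + 7)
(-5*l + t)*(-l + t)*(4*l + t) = 20*l^3 - 19*l^2*t - 2*l*t^2 + t^3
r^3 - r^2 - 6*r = r*(r - 3)*(r + 2)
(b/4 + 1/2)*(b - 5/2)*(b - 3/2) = b^3/4 - b^2/2 - 17*b/16 + 15/8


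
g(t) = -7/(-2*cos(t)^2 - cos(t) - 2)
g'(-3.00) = 0.33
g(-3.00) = 2.36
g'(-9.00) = 1.01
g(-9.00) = 2.55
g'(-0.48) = -0.74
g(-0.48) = 1.57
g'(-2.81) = 0.78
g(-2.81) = 2.46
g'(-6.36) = -0.11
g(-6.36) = 1.40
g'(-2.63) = 1.22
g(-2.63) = 2.64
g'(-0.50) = -0.78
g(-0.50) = 1.58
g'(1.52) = 1.99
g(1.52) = 3.40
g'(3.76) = 1.45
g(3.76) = 2.79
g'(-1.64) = -1.34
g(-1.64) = 3.61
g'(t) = -7*(-4*sin(t)*cos(t) - sin(t))/(-2*cos(t)^2 - cos(t) - 2)^2 = 7*(4*cos(t) + 1)*sin(t)/(cos(t) + cos(2*t) + 3)^2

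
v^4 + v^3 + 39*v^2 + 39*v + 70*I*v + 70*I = (v + 1)*(v - 7*I)*(v + 2*I)*(v + 5*I)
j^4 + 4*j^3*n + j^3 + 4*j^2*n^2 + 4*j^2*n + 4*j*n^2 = j*(j + 1)*(j + 2*n)^2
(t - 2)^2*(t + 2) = t^3 - 2*t^2 - 4*t + 8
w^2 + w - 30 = (w - 5)*(w + 6)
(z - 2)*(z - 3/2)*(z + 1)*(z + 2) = z^4 - z^3/2 - 11*z^2/2 + 2*z + 6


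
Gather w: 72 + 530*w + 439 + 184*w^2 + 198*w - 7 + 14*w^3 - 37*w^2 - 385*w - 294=14*w^3 + 147*w^2 + 343*w + 210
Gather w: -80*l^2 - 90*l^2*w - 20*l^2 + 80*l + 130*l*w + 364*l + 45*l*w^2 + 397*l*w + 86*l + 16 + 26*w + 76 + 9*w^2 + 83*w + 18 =-100*l^2 + 530*l + w^2*(45*l + 9) + w*(-90*l^2 + 527*l + 109) + 110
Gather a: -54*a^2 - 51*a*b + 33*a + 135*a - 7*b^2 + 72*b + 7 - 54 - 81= -54*a^2 + a*(168 - 51*b) - 7*b^2 + 72*b - 128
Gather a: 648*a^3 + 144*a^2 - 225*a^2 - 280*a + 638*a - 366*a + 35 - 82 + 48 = 648*a^3 - 81*a^2 - 8*a + 1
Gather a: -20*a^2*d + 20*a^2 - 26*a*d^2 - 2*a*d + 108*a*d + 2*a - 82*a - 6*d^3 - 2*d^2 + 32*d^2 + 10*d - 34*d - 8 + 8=a^2*(20 - 20*d) + a*(-26*d^2 + 106*d - 80) - 6*d^3 + 30*d^2 - 24*d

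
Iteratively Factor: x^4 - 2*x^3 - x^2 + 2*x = (x - 2)*(x^3 - x) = (x - 2)*(x - 1)*(x^2 + x) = x*(x - 2)*(x - 1)*(x + 1)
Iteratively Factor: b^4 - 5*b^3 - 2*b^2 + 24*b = (b - 3)*(b^3 - 2*b^2 - 8*b) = (b - 3)*(b + 2)*(b^2 - 4*b) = (b - 4)*(b - 3)*(b + 2)*(b)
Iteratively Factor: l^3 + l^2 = (l + 1)*(l^2) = l*(l + 1)*(l)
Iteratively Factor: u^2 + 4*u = (u + 4)*(u)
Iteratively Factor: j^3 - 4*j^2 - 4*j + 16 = (j - 4)*(j^2 - 4) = (j - 4)*(j + 2)*(j - 2)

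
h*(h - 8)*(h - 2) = h^3 - 10*h^2 + 16*h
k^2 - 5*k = k*(k - 5)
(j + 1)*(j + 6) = j^2 + 7*j + 6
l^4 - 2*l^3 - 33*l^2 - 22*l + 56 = (l - 7)*(l - 1)*(l + 2)*(l + 4)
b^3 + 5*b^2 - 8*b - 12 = (b - 2)*(b + 1)*(b + 6)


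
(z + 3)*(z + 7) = z^2 + 10*z + 21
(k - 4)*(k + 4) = k^2 - 16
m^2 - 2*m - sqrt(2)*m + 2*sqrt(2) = (m - 2)*(m - sqrt(2))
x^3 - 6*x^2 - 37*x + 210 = (x - 7)*(x - 5)*(x + 6)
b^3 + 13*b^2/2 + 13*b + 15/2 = (b + 1)*(b + 5/2)*(b + 3)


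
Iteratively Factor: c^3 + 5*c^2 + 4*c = (c + 1)*(c^2 + 4*c) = (c + 1)*(c + 4)*(c)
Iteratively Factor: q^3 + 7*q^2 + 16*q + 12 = (q + 2)*(q^2 + 5*q + 6) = (q + 2)*(q + 3)*(q + 2)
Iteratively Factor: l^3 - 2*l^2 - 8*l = (l - 4)*(l^2 + 2*l) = l*(l - 4)*(l + 2)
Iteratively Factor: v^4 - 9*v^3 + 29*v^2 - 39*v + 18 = (v - 3)*(v^3 - 6*v^2 + 11*v - 6) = (v - 3)^2*(v^2 - 3*v + 2) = (v - 3)^2*(v - 2)*(v - 1)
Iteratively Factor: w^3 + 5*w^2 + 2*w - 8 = (w + 4)*(w^2 + w - 2) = (w - 1)*(w + 4)*(w + 2)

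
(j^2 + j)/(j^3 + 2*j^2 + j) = 1/(j + 1)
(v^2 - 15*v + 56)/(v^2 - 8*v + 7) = (v - 8)/(v - 1)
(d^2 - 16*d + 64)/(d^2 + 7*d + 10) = (d^2 - 16*d + 64)/(d^2 + 7*d + 10)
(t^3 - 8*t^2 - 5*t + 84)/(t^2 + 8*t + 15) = (t^2 - 11*t + 28)/(t + 5)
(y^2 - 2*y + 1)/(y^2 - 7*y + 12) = (y^2 - 2*y + 1)/(y^2 - 7*y + 12)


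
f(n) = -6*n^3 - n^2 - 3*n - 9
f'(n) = -18*n^2 - 2*n - 3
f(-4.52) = 538.20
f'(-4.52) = -361.71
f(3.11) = -208.48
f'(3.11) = -183.32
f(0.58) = -12.25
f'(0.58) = -10.22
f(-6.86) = 1901.49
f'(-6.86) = -836.35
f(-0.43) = -7.42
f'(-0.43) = -5.47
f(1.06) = -20.45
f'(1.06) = -25.34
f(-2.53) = 89.35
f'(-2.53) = -113.16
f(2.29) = -93.17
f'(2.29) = -101.97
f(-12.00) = 10251.00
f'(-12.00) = -2571.00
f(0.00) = -9.00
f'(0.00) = -3.00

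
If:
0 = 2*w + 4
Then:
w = -2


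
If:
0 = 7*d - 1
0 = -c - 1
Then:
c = -1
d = 1/7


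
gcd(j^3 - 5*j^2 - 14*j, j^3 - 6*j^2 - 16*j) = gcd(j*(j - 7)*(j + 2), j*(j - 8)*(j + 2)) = j^2 + 2*j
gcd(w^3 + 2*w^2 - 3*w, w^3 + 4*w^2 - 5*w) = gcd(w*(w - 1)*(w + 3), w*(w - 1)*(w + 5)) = w^2 - w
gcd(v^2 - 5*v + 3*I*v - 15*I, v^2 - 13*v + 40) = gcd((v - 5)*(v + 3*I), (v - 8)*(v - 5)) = v - 5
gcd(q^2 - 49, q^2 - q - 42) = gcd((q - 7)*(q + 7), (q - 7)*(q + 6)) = q - 7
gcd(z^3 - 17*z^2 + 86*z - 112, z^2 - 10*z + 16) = z^2 - 10*z + 16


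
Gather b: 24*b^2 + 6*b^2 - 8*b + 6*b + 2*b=30*b^2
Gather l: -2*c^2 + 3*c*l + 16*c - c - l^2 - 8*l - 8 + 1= -2*c^2 + 15*c - l^2 + l*(3*c - 8) - 7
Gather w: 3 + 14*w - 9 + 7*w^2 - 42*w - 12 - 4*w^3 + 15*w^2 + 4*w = -4*w^3 + 22*w^2 - 24*w - 18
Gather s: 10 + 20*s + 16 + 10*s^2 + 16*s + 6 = 10*s^2 + 36*s + 32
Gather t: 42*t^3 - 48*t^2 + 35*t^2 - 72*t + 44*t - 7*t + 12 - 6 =42*t^3 - 13*t^2 - 35*t + 6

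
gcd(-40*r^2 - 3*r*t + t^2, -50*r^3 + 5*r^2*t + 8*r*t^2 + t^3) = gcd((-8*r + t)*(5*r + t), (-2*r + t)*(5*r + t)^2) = 5*r + t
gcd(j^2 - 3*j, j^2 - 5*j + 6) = j - 3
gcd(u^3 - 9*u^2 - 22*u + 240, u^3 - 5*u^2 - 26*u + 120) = u^2 - u - 30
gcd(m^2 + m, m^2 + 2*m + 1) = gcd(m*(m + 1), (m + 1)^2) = m + 1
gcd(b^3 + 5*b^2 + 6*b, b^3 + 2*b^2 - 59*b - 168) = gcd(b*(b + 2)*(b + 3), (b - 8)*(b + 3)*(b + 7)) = b + 3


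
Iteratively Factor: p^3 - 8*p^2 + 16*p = (p - 4)*(p^2 - 4*p) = p*(p - 4)*(p - 4)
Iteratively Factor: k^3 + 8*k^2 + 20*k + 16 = (k + 2)*(k^2 + 6*k + 8) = (k + 2)*(k + 4)*(k + 2)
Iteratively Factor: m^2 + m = (m)*(m + 1)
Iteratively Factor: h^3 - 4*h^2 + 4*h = (h - 2)*(h^2 - 2*h) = (h - 2)^2*(h)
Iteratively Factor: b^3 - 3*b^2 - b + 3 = (b + 1)*(b^2 - 4*b + 3) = (b - 1)*(b + 1)*(b - 3)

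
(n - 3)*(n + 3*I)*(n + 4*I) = n^3 - 3*n^2 + 7*I*n^2 - 12*n - 21*I*n + 36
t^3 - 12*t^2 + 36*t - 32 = (t - 8)*(t - 2)^2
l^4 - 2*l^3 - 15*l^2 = l^2*(l - 5)*(l + 3)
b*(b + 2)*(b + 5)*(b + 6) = b^4 + 13*b^3 + 52*b^2 + 60*b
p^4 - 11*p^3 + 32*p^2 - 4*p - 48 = (p - 6)*(p - 4)*(p - 2)*(p + 1)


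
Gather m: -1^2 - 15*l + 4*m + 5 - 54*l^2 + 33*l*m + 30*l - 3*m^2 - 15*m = -54*l^2 + 15*l - 3*m^2 + m*(33*l - 11) + 4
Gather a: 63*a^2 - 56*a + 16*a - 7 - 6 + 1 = 63*a^2 - 40*a - 12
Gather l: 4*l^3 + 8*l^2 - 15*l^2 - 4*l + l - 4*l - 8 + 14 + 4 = 4*l^3 - 7*l^2 - 7*l + 10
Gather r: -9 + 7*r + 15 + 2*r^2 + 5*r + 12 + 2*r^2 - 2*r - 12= 4*r^2 + 10*r + 6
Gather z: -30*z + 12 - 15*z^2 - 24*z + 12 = -15*z^2 - 54*z + 24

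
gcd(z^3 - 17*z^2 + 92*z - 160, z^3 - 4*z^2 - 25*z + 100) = z^2 - 9*z + 20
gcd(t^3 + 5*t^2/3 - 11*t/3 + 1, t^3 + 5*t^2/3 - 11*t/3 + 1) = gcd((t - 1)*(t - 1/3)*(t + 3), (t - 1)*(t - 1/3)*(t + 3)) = t^3 + 5*t^2/3 - 11*t/3 + 1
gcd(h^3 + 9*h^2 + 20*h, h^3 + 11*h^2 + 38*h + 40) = h^2 + 9*h + 20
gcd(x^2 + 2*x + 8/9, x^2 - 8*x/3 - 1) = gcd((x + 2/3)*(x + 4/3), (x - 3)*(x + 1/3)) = 1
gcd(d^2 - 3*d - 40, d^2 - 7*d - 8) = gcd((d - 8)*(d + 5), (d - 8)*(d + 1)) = d - 8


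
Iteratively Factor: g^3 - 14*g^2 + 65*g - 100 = (g - 4)*(g^2 - 10*g + 25) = (g - 5)*(g - 4)*(g - 5)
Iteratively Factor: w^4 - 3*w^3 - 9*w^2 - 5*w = (w + 1)*(w^3 - 4*w^2 - 5*w) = (w + 1)^2*(w^2 - 5*w) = w*(w + 1)^2*(w - 5)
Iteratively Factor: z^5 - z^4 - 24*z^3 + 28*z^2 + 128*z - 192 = (z - 2)*(z^4 + z^3 - 22*z^2 - 16*z + 96) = (z - 2)*(z + 4)*(z^3 - 3*z^2 - 10*z + 24) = (z - 4)*(z - 2)*(z + 4)*(z^2 + z - 6) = (z - 4)*(z - 2)^2*(z + 4)*(z + 3)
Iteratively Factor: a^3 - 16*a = (a)*(a^2 - 16) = a*(a + 4)*(a - 4)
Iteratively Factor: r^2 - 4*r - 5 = (r + 1)*(r - 5)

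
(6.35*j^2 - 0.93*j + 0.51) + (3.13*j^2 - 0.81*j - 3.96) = 9.48*j^2 - 1.74*j - 3.45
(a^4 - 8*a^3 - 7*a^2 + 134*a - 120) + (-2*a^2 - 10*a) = a^4 - 8*a^3 - 9*a^2 + 124*a - 120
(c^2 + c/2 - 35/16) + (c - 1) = c^2 + 3*c/2 - 51/16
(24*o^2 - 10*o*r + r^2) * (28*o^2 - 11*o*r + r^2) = 672*o^4 - 544*o^3*r + 162*o^2*r^2 - 21*o*r^3 + r^4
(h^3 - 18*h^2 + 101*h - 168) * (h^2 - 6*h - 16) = h^5 - 24*h^4 + 193*h^3 - 486*h^2 - 608*h + 2688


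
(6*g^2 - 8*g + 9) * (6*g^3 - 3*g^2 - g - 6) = 36*g^5 - 66*g^4 + 72*g^3 - 55*g^2 + 39*g - 54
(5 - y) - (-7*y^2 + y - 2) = 7*y^2 - 2*y + 7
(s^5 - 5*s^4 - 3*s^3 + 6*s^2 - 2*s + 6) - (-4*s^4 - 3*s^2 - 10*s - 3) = s^5 - s^4 - 3*s^3 + 9*s^2 + 8*s + 9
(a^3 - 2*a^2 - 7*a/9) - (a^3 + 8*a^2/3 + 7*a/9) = -14*a^2/3 - 14*a/9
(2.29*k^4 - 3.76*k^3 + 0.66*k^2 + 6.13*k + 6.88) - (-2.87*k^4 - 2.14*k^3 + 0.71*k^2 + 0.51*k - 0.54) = 5.16*k^4 - 1.62*k^3 - 0.0499999999999999*k^2 + 5.62*k + 7.42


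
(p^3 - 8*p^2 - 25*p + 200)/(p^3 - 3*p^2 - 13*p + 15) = (p^2 - 3*p - 40)/(p^2 + 2*p - 3)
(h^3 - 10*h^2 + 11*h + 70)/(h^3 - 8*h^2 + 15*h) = (h^2 - 5*h - 14)/(h*(h - 3))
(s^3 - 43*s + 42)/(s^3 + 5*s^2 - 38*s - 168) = (s - 1)/(s + 4)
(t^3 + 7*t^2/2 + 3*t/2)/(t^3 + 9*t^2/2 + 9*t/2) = (2*t + 1)/(2*t + 3)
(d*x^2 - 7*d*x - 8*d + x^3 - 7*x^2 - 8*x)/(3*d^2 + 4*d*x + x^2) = (x^2 - 7*x - 8)/(3*d + x)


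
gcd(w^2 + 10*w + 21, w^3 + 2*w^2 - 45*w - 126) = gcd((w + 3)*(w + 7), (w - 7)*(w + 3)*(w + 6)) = w + 3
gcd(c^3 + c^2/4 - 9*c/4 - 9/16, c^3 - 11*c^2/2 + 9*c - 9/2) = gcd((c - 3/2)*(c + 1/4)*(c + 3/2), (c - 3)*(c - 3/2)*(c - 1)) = c - 3/2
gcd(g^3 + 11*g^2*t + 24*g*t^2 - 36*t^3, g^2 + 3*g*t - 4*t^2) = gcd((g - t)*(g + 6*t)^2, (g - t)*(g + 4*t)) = -g + t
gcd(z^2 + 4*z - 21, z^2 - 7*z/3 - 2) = z - 3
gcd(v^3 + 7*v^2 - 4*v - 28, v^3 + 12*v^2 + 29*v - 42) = v + 7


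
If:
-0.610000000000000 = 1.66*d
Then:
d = -0.37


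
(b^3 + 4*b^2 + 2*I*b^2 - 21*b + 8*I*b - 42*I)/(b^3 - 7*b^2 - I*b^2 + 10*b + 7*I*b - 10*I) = (b^3 + 2*b^2*(2 + I) + b*(-21 + 8*I) - 42*I)/(b^3 - b^2*(7 + I) + b*(10 + 7*I) - 10*I)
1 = 1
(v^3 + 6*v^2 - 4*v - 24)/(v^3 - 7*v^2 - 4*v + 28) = (v + 6)/(v - 7)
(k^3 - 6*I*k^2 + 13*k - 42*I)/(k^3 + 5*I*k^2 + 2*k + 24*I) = (k - 7*I)/(k + 4*I)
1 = 1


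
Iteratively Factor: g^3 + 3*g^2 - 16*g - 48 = (g + 4)*(g^2 - g - 12) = (g + 3)*(g + 4)*(g - 4)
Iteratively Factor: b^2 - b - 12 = (b + 3)*(b - 4)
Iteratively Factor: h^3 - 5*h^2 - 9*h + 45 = (h - 5)*(h^2 - 9) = (h - 5)*(h - 3)*(h + 3)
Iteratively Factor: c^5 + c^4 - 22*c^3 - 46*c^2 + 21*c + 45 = (c + 3)*(c^4 - 2*c^3 - 16*c^2 + 2*c + 15) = (c + 3)^2*(c^3 - 5*c^2 - c + 5) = (c - 5)*(c + 3)^2*(c^2 - 1) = (c - 5)*(c + 1)*(c + 3)^2*(c - 1)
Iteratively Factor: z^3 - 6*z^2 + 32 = (z - 4)*(z^2 - 2*z - 8) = (z - 4)*(z + 2)*(z - 4)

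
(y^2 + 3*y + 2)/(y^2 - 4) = (y + 1)/(y - 2)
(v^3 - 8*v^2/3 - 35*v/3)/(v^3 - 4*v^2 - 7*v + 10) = v*(3*v + 7)/(3*(v^2 + v - 2))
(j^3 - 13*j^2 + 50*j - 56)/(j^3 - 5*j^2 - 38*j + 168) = (j - 2)/(j + 6)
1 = 1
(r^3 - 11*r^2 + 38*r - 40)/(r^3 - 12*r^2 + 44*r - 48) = (r - 5)/(r - 6)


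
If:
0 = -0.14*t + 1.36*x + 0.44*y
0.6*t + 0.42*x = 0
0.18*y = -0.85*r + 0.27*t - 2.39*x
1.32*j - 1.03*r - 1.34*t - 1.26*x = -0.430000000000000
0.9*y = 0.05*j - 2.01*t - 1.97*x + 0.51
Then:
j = 0.01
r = 0.49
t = 0.15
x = -0.21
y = 0.70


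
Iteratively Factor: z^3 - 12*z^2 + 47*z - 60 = (z - 4)*(z^2 - 8*z + 15) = (z - 4)*(z - 3)*(z - 5)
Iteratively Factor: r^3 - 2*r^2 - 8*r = (r + 2)*(r^2 - 4*r) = (r - 4)*(r + 2)*(r)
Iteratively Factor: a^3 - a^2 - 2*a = (a + 1)*(a^2 - 2*a) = (a - 2)*(a + 1)*(a)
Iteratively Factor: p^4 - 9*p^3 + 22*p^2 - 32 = (p + 1)*(p^3 - 10*p^2 + 32*p - 32) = (p - 4)*(p + 1)*(p^2 - 6*p + 8) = (p - 4)^2*(p + 1)*(p - 2)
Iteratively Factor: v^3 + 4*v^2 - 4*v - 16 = (v + 2)*(v^2 + 2*v - 8) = (v - 2)*(v + 2)*(v + 4)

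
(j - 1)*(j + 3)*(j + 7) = j^3 + 9*j^2 + 11*j - 21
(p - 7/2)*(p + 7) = p^2 + 7*p/2 - 49/2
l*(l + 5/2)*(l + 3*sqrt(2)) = l^3 + 5*l^2/2 + 3*sqrt(2)*l^2 + 15*sqrt(2)*l/2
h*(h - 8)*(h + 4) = h^3 - 4*h^2 - 32*h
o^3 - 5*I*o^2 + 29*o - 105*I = (o - 7*I)*(o - 3*I)*(o + 5*I)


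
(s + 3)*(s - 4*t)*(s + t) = s^3 - 3*s^2*t + 3*s^2 - 4*s*t^2 - 9*s*t - 12*t^2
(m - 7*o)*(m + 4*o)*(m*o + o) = m^3*o - 3*m^2*o^2 + m^2*o - 28*m*o^3 - 3*m*o^2 - 28*o^3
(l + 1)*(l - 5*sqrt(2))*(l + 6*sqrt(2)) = l^3 + l^2 + sqrt(2)*l^2 - 60*l + sqrt(2)*l - 60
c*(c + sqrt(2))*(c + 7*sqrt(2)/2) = c^3 + 9*sqrt(2)*c^2/2 + 7*c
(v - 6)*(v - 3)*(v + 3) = v^3 - 6*v^2 - 9*v + 54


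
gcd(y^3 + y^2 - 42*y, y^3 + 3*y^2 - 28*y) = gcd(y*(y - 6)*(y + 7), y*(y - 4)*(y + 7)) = y^2 + 7*y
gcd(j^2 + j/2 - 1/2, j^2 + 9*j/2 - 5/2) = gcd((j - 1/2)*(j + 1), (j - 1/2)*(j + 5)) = j - 1/2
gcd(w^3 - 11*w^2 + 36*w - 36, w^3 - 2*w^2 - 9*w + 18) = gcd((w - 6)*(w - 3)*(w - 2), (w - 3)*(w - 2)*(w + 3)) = w^2 - 5*w + 6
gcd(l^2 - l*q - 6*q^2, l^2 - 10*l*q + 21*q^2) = -l + 3*q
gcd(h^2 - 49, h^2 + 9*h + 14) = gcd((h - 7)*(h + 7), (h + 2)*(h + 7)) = h + 7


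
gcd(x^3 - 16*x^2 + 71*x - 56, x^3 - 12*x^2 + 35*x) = x - 7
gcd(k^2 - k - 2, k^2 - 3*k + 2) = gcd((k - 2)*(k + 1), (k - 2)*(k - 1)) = k - 2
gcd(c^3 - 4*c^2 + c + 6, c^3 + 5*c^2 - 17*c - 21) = c^2 - 2*c - 3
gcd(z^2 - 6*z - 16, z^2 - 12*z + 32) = z - 8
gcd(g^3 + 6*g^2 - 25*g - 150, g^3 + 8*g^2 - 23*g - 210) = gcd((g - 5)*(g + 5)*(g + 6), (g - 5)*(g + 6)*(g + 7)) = g^2 + g - 30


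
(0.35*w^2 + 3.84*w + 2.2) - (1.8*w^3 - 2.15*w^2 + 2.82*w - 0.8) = -1.8*w^3 + 2.5*w^2 + 1.02*w + 3.0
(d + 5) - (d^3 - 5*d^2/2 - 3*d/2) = -d^3 + 5*d^2/2 + 5*d/2 + 5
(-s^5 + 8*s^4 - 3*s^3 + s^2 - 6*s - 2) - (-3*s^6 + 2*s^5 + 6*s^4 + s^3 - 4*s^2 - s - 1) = 3*s^6 - 3*s^5 + 2*s^4 - 4*s^3 + 5*s^2 - 5*s - 1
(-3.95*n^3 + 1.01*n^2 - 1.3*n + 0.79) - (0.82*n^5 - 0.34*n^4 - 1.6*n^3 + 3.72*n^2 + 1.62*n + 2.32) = -0.82*n^5 + 0.34*n^4 - 2.35*n^3 - 2.71*n^2 - 2.92*n - 1.53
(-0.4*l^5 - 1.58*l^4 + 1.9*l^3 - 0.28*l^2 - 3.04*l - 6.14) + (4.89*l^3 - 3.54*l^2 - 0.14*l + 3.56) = -0.4*l^5 - 1.58*l^4 + 6.79*l^3 - 3.82*l^2 - 3.18*l - 2.58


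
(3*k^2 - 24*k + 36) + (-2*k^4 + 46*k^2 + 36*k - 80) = -2*k^4 + 49*k^2 + 12*k - 44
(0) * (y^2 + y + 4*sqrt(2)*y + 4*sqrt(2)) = 0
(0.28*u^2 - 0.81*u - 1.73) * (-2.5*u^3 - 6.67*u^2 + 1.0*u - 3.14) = -0.7*u^5 + 0.1574*u^4 + 10.0077*u^3 + 9.8499*u^2 + 0.8134*u + 5.4322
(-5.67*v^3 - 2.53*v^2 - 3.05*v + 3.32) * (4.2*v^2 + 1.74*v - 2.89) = -23.814*v^5 - 20.4918*v^4 - 0.825899999999998*v^3 + 15.9487*v^2 + 14.5913*v - 9.5948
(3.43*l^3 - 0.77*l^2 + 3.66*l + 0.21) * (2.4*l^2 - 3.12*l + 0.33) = 8.232*l^5 - 12.5496*l^4 + 12.3183*l^3 - 11.1693*l^2 + 0.5526*l + 0.0693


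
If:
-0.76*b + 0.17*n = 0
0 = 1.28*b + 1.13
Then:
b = -0.88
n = -3.95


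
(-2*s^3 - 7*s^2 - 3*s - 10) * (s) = -2*s^4 - 7*s^3 - 3*s^2 - 10*s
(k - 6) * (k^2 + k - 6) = k^3 - 5*k^2 - 12*k + 36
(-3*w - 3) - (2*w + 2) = -5*w - 5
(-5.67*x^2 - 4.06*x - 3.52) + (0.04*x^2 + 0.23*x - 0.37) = -5.63*x^2 - 3.83*x - 3.89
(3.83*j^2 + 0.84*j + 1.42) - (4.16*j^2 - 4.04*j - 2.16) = -0.33*j^2 + 4.88*j + 3.58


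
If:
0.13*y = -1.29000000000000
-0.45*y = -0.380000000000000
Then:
No Solution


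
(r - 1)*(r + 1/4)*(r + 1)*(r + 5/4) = r^4 + 3*r^3/2 - 11*r^2/16 - 3*r/2 - 5/16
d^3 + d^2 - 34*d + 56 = (d - 4)*(d - 2)*(d + 7)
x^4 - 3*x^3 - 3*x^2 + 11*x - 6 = (x - 3)*(x - 1)^2*(x + 2)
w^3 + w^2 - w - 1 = (w - 1)*(w + 1)^2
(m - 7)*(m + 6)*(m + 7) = m^3 + 6*m^2 - 49*m - 294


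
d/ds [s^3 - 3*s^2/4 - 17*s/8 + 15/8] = 3*s^2 - 3*s/2 - 17/8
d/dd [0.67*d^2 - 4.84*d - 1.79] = 1.34*d - 4.84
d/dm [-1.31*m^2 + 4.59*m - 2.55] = 4.59 - 2.62*m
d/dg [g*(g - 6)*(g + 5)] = 3*g^2 - 2*g - 30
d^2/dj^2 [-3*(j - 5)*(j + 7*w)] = -6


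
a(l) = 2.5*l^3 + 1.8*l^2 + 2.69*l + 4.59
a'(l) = 7.5*l^2 + 3.6*l + 2.69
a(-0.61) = 3.05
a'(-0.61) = 3.28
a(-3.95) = -132.03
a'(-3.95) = 105.49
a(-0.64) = 2.95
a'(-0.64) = 3.46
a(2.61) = 68.32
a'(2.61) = 63.18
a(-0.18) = 4.15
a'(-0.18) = 2.28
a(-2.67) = -37.35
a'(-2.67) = 46.54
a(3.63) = 157.65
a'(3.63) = 114.58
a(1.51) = 21.36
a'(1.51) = 25.23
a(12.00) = 4616.07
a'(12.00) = 1125.89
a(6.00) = 625.53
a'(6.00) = 294.29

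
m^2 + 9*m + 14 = (m + 2)*(m + 7)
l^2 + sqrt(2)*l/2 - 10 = (l - 2*sqrt(2))*(l + 5*sqrt(2)/2)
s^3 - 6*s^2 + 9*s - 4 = (s - 4)*(s - 1)^2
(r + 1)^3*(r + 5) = r^4 + 8*r^3 + 18*r^2 + 16*r + 5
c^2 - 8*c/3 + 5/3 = (c - 5/3)*(c - 1)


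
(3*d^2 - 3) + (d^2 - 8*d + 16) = 4*d^2 - 8*d + 13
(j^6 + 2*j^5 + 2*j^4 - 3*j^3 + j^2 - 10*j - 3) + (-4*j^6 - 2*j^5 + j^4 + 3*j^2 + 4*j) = -3*j^6 + 3*j^4 - 3*j^3 + 4*j^2 - 6*j - 3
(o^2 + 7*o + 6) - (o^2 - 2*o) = 9*o + 6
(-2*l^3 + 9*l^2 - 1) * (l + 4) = -2*l^4 + l^3 + 36*l^2 - l - 4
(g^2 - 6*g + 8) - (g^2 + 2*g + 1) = 7 - 8*g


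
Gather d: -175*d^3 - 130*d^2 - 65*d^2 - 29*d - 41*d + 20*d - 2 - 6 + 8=-175*d^3 - 195*d^2 - 50*d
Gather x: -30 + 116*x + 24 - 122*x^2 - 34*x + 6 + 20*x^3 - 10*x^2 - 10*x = 20*x^3 - 132*x^2 + 72*x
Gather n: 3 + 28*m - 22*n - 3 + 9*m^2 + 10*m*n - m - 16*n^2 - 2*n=9*m^2 + 27*m - 16*n^2 + n*(10*m - 24)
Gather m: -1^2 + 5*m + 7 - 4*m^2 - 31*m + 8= -4*m^2 - 26*m + 14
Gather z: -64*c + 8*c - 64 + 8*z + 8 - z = -56*c + 7*z - 56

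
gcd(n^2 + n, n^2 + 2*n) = n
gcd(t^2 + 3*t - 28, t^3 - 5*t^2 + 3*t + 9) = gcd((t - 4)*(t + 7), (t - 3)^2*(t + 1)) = 1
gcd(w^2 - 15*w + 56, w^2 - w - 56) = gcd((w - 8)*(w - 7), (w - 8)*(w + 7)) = w - 8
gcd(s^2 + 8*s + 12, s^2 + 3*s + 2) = s + 2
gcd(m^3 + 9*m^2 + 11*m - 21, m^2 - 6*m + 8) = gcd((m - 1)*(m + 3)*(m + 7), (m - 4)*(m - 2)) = 1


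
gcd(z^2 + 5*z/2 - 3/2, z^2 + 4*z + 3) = z + 3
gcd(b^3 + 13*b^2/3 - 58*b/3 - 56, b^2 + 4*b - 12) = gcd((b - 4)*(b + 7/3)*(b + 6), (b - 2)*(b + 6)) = b + 6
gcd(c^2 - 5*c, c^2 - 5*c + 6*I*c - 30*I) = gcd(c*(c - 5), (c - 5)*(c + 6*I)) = c - 5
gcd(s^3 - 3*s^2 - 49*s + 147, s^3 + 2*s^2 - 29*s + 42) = s^2 + 4*s - 21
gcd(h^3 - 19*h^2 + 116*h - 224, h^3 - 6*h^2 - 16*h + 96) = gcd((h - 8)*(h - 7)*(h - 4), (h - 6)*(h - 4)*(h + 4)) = h - 4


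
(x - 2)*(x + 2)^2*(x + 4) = x^4 + 6*x^3 + 4*x^2 - 24*x - 32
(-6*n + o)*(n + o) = -6*n^2 - 5*n*o + o^2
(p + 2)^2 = p^2 + 4*p + 4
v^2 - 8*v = v*(v - 8)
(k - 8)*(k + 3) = k^2 - 5*k - 24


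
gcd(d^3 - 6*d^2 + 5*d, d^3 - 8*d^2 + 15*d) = d^2 - 5*d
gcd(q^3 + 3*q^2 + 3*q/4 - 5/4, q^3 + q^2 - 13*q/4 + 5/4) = q^2 + 2*q - 5/4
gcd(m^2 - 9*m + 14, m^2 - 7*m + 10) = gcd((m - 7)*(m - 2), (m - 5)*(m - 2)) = m - 2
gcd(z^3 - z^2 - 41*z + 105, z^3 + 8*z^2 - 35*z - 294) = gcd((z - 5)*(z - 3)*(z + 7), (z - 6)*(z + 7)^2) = z + 7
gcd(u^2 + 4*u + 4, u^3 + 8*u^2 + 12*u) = u + 2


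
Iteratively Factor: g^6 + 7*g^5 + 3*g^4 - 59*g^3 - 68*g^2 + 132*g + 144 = (g + 1)*(g^5 + 6*g^4 - 3*g^3 - 56*g^2 - 12*g + 144) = (g + 1)*(g + 3)*(g^4 + 3*g^3 - 12*g^2 - 20*g + 48) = (g + 1)*(g + 3)^2*(g^3 - 12*g + 16) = (g - 2)*(g + 1)*(g + 3)^2*(g^2 + 2*g - 8) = (g - 2)*(g + 1)*(g + 3)^2*(g + 4)*(g - 2)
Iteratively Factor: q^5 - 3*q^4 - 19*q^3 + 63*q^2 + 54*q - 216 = (q - 3)*(q^4 - 19*q^2 + 6*q + 72) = (q - 3)^2*(q^3 + 3*q^2 - 10*q - 24) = (q - 3)^2*(q + 4)*(q^2 - q - 6) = (q - 3)^2*(q + 2)*(q + 4)*(q - 3)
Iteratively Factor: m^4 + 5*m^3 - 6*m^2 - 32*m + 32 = (m - 1)*(m^3 + 6*m^2 - 32) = (m - 1)*(m + 4)*(m^2 + 2*m - 8) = (m - 1)*(m + 4)^2*(m - 2)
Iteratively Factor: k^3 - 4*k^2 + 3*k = (k - 3)*(k^2 - k) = (k - 3)*(k - 1)*(k)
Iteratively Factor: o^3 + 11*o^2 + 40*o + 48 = (o + 3)*(o^2 + 8*o + 16) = (o + 3)*(o + 4)*(o + 4)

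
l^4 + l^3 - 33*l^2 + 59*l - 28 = (l - 4)*(l - 1)^2*(l + 7)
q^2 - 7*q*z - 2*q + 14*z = (q - 2)*(q - 7*z)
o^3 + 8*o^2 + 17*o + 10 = (o + 1)*(o + 2)*(o + 5)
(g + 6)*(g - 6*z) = g^2 - 6*g*z + 6*g - 36*z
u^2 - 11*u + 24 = (u - 8)*(u - 3)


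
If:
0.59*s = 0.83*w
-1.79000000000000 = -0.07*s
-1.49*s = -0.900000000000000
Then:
No Solution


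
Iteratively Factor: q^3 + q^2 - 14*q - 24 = (q - 4)*(q^2 + 5*q + 6) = (q - 4)*(q + 2)*(q + 3)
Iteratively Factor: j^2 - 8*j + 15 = (j - 5)*(j - 3)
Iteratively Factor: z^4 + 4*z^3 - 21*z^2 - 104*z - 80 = (z - 5)*(z^3 + 9*z^2 + 24*z + 16) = (z - 5)*(z + 4)*(z^2 + 5*z + 4) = (z - 5)*(z + 4)^2*(z + 1)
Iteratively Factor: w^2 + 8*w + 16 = (w + 4)*(w + 4)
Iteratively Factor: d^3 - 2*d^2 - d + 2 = (d - 1)*(d^2 - d - 2) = (d - 1)*(d + 1)*(d - 2)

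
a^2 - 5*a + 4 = (a - 4)*(a - 1)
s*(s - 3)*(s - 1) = s^3 - 4*s^2 + 3*s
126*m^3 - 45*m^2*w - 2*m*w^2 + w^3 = (-6*m + w)*(-3*m + w)*(7*m + w)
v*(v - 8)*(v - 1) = v^3 - 9*v^2 + 8*v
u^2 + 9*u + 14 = (u + 2)*(u + 7)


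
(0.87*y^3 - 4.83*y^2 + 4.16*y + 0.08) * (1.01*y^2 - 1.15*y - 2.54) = 0.8787*y^5 - 5.8788*y^4 + 7.5463*y^3 + 7.565*y^2 - 10.6584*y - 0.2032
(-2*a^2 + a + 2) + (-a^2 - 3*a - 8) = -3*a^2 - 2*a - 6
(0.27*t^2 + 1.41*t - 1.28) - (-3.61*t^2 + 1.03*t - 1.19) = 3.88*t^2 + 0.38*t - 0.0900000000000001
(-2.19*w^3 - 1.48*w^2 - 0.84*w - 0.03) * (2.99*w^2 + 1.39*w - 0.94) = -6.5481*w^5 - 7.4693*w^4 - 2.5102*w^3 + 0.1339*w^2 + 0.7479*w + 0.0282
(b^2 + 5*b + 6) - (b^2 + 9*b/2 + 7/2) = b/2 + 5/2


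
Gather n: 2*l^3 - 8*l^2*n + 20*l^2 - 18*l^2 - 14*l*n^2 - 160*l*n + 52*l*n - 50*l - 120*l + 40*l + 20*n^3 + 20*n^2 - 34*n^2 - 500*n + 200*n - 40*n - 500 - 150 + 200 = 2*l^3 + 2*l^2 - 130*l + 20*n^3 + n^2*(-14*l - 14) + n*(-8*l^2 - 108*l - 340) - 450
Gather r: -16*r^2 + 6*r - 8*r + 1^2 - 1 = -16*r^2 - 2*r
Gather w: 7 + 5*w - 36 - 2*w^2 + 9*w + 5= -2*w^2 + 14*w - 24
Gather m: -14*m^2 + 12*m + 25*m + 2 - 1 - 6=-14*m^2 + 37*m - 5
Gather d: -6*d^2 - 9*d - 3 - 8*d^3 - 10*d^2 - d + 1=-8*d^3 - 16*d^2 - 10*d - 2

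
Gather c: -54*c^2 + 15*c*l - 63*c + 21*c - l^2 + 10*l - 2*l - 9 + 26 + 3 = -54*c^2 + c*(15*l - 42) - l^2 + 8*l + 20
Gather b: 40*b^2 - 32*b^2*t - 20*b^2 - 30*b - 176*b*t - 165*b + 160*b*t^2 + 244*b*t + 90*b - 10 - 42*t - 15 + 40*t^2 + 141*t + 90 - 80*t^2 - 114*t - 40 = b^2*(20 - 32*t) + b*(160*t^2 + 68*t - 105) - 40*t^2 - 15*t + 25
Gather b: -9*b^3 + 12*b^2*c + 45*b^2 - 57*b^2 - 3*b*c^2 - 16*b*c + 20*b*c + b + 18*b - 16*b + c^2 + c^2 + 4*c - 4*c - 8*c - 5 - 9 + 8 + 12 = -9*b^3 + b^2*(12*c - 12) + b*(-3*c^2 + 4*c + 3) + 2*c^2 - 8*c + 6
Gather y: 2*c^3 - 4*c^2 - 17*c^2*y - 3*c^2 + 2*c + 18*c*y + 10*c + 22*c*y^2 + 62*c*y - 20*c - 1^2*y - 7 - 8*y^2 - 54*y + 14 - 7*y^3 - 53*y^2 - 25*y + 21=2*c^3 - 7*c^2 - 8*c - 7*y^3 + y^2*(22*c - 61) + y*(-17*c^2 + 80*c - 80) + 28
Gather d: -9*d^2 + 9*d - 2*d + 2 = -9*d^2 + 7*d + 2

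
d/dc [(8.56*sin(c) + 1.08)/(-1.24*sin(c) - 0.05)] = 0.9112*cos(c)/(1.24*sin(c) + 0.05)^2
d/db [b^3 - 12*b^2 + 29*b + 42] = 3*b^2 - 24*b + 29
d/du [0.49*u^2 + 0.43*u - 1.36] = 0.98*u + 0.43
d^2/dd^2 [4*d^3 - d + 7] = 24*d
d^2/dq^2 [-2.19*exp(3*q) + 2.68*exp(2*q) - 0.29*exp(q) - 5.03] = (-19.71*exp(2*q) + 10.72*exp(q) - 0.29)*exp(q)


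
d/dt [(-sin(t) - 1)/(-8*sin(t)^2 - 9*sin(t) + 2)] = (-16*sin(t) + 4*cos(2*t) - 15)*cos(t)/(8*sin(t)^2 + 9*sin(t) - 2)^2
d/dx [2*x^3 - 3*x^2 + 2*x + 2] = 6*x^2 - 6*x + 2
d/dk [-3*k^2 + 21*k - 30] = 21 - 6*k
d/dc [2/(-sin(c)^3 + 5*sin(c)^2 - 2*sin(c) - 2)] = 2*(3*sin(c)^2 - 10*sin(c) + 2)*cos(c)/(sin(c)^3 - 5*sin(c)^2 + 2*sin(c) + 2)^2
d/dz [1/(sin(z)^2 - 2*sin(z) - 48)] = 2*(1 - sin(z))*cos(z)/((sin(z) - 8)^2*(sin(z) + 6)^2)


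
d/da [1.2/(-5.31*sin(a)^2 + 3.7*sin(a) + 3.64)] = (12.744*sin(a) - 4.44)*cos(a)/(-5.31*sin(a)^2 + 3.7*sin(a) + 3.64)^2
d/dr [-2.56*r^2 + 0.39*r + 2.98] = 0.39 - 5.12*r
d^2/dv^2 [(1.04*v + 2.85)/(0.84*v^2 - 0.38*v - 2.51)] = ((-5.2416*v - 3.9976)*(-0.84*v^2 + 0.38*v + 2.51) - (1.04*v + 2.85)*(1.68*v - 0.38)*(3.36*v - 0.76))/(-0.84*v^2 + 0.38*v + 2.51)^3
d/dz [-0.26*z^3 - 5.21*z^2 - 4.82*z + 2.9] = -0.78*z^2 - 10.42*z - 4.82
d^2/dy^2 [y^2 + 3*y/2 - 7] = 2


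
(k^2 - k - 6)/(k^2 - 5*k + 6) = (k + 2)/(k - 2)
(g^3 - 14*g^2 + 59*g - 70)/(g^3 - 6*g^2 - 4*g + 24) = (g^2 - 12*g + 35)/(g^2 - 4*g - 12)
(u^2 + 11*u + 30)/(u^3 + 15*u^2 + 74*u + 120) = 1/(u + 4)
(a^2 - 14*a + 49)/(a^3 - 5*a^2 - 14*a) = (a - 7)/(a*(a + 2))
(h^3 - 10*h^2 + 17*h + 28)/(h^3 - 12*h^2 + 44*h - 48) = (h^2 - 6*h - 7)/(h^2 - 8*h + 12)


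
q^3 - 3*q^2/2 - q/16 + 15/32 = (q - 5/4)*(q - 3/4)*(q + 1/2)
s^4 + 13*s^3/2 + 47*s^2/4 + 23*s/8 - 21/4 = (s - 1/2)*(s + 3/2)*(s + 2)*(s + 7/2)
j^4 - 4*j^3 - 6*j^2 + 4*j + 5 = (j - 5)*(j - 1)*(j + 1)^2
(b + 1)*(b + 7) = b^2 + 8*b + 7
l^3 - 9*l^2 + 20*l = l*(l - 5)*(l - 4)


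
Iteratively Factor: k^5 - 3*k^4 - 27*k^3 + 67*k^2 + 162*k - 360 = (k + 3)*(k^4 - 6*k^3 - 9*k^2 + 94*k - 120) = (k + 3)*(k + 4)*(k^3 - 10*k^2 + 31*k - 30) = (k - 3)*(k + 3)*(k + 4)*(k^2 - 7*k + 10) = (k - 5)*(k - 3)*(k + 3)*(k + 4)*(k - 2)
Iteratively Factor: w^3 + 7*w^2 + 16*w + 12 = (w + 2)*(w^2 + 5*w + 6) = (w + 2)*(w + 3)*(w + 2)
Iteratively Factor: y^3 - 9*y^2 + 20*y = (y)*(y^2 - 9*y + 20) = y*(y - 5)*(y - 4)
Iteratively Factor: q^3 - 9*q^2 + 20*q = (q)*(q^2 - 9*q + 20) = q*(q - 5)*(q - 4)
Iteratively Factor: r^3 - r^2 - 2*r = (r - 2)*(r^2 + r) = (r - 2)*(r + 1)*(r)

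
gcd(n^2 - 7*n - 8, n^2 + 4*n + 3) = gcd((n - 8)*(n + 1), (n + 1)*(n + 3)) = n + 1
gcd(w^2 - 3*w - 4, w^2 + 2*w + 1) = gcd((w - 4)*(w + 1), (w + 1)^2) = w + 1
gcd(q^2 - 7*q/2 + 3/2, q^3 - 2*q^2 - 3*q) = q - 3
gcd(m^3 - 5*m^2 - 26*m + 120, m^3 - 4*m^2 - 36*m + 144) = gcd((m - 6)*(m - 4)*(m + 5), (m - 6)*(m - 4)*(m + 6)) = m^2 - 10*m + 24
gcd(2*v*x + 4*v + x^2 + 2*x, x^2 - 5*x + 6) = 1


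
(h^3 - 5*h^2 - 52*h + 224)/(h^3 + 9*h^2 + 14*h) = (h^2 - 12*h + 32)/(h*(h + 2))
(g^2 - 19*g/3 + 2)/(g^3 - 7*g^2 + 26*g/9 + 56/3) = 3*(3*g - 1)/(9*g^2 - 9*g - 28)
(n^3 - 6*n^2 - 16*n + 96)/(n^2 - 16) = n - 6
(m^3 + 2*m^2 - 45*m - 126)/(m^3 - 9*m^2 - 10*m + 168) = (m^2 + 9*m + 18)/(m^2 - 2*m - 24)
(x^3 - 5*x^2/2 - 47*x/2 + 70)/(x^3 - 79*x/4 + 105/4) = 2*(x - 4)/(2*x - 3)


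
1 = 1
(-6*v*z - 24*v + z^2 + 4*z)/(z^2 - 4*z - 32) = (-6*v + z)/(z - 8)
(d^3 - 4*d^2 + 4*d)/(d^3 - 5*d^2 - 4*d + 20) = d*(d - 2)/(d^2 - 3*d - 10)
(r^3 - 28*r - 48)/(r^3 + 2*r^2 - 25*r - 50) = (r^2 - 2*r - 24)/(r^2 - 25)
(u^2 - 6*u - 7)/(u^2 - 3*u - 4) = (u - 7)/(u - 4)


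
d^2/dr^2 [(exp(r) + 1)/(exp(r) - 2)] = 3*(exp(r) + 2)*exp(r)/(exp(3*r) - 6*exp(2*r) + 12*exp(r) - 8)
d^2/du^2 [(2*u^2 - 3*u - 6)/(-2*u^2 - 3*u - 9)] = 6*(8*u^3 + 60*u^2 - 18*u - 99)/(8*u^6 + 36*u^5 + 162*u^4 + 351*u^3 + 729*u^2 + 729*u + 729)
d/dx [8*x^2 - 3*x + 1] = 16*x - 3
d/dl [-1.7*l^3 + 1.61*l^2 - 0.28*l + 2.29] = -5.1*l^2 + 3.22*l - 0.28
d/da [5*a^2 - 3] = 10*a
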